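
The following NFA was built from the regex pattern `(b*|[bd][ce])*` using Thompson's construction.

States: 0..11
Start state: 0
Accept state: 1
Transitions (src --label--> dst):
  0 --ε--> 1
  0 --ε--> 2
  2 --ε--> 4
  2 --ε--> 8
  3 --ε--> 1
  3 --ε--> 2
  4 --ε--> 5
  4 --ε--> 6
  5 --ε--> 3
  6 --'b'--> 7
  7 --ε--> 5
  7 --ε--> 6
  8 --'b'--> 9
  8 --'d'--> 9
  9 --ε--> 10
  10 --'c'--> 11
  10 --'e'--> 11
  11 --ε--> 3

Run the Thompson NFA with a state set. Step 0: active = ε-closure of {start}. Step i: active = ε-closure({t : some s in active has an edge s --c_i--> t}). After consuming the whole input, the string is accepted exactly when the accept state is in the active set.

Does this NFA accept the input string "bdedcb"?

S₀ = ε-closure({0}) = {0,1,2,3,4,5,6,8}
'b' @ 1: {1,2,3,4,5,6,7,8,9,10}  ✓accept
'd' @ 2: {9,10}
'e' @ 3: {1,2,3,4,5,6,8,11}  ✓accept
'd' @ 4: {9,10}
'c' @ 5: {1,2,3,4,5,6,8,11}  ✓accept
'b' @ 6: {1,2,3,4,5,6,7,8,9,10}  ✓accept
final: {1,2,3,4,5,6,7,8,9,10}; accept 1 in set

Answer: ACCEPT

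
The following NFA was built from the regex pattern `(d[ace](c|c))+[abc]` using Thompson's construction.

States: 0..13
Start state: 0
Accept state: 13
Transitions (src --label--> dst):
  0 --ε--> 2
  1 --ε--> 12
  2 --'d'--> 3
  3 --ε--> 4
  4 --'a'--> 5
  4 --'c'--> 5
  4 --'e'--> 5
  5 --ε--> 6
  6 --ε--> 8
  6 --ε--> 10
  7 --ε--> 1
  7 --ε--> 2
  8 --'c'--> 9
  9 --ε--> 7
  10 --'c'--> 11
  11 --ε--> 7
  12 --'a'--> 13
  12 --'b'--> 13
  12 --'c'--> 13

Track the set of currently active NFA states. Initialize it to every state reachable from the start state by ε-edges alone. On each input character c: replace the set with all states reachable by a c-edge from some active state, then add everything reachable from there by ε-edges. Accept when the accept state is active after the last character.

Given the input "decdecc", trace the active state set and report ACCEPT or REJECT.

Answer: ACCEPT

Derivation:
initial (ε-close {0}): {0,2}
'd' @ 1: {3,4}
'e' @ 2: {5,6,8,10}
'c' @ 3: {1,2,7,9,11,12}
'd' @ 4: {3,4}
'e' @ 5: {5,6,8,10}
'c' @ 6: {1,2,7,9,11,12}
'c' @ 7: {13}  (accept∈set)
final: {13}; accept 13 in set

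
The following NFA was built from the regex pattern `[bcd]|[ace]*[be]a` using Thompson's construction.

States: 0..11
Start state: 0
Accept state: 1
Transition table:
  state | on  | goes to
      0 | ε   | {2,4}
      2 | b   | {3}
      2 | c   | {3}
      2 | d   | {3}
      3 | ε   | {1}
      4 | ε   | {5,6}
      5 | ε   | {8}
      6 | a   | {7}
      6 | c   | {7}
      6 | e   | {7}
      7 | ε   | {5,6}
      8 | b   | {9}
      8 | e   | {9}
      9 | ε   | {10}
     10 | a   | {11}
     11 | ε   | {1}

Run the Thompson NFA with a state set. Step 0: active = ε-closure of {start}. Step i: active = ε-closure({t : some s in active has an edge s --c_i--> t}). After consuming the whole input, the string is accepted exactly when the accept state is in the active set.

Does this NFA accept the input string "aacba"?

Answer: ACCEPT

Steps:
initial (ε-close {0}): {0,2,4,5,6,8}
'a' @ 1: {5,6,7,8}
'a' @ 2: {5,6,7,8}
'c' @ 3: {5,6,7,8}
'b' @ 4: {9,10}
'a' @ 5: {1,11}  [accepting]
end set {1,11} — state 1 in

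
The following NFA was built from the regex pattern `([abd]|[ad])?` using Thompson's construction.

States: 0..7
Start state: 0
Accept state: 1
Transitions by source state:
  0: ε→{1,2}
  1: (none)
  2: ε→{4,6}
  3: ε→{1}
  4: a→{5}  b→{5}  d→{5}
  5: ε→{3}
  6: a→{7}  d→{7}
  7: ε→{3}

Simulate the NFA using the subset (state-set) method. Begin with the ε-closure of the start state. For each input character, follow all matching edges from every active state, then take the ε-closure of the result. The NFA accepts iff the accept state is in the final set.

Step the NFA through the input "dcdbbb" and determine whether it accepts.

start: ε-closure({0}) = {0,1,2,4,6}
'd' @ 1: {1,3,5,7}  ✓accept
'c' @ 2: {}  — state set empty
rest 'dbbb' ignored (set empty)
final: {}; accept 1 not in set

Answer: REJECT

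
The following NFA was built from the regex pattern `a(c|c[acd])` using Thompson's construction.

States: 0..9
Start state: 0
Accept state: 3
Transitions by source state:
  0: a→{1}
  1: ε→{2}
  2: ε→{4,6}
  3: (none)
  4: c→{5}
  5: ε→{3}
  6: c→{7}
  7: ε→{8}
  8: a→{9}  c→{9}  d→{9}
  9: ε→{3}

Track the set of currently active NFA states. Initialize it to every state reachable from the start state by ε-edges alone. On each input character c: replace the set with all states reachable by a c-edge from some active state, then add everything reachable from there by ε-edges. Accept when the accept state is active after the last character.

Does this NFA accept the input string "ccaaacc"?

start: ε-closure({0}) = {0}
'c' @ 1: {}  — state set empty
rest 'caaacc' ignored (set empty)
after full input: {}  (accept=3 not in)

Answer: REJECT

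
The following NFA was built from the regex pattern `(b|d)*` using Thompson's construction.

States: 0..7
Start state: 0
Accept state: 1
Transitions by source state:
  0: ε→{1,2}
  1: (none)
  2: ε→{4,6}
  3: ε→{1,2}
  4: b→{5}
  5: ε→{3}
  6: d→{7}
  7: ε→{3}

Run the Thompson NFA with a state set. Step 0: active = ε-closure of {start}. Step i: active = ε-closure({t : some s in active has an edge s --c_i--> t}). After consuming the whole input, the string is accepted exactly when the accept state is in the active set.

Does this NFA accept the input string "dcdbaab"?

Answer: REJECT

Derivation:
S₀ = ε-closure({0}) = {0,1,2,4,6}
'd' @ 1: {1,2,3,4,6,7}  [accepting]
'c' @ 2: {}  — no active states
rest 'dbaab' ignored (set empty)
final: {}; accept 1 not in set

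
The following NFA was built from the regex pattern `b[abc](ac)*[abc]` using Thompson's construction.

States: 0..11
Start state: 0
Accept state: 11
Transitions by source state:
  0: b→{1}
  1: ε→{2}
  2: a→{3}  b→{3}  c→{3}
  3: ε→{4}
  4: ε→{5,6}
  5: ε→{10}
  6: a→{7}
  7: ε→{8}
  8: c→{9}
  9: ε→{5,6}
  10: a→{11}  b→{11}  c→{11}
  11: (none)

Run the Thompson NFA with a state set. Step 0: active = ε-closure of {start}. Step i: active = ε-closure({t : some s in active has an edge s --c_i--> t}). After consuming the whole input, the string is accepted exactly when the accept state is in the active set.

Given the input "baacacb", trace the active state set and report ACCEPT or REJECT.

start: ε-closure({0}) = {0}
'b' @ 1: {1,2}
'a' @ 2: {3,4,5,6,10}
'a' @ 3: {7,8,11}  [accepting]
'c' @ 4: {5,6,9,10}
'a' @ 5: {7,8,11}  [accepting]
'c' @ 6: {5,6,9,10}
'b' @ 7: {11}  [accepting]
final: {11}; accept 11 in set

Answer: ACCEPT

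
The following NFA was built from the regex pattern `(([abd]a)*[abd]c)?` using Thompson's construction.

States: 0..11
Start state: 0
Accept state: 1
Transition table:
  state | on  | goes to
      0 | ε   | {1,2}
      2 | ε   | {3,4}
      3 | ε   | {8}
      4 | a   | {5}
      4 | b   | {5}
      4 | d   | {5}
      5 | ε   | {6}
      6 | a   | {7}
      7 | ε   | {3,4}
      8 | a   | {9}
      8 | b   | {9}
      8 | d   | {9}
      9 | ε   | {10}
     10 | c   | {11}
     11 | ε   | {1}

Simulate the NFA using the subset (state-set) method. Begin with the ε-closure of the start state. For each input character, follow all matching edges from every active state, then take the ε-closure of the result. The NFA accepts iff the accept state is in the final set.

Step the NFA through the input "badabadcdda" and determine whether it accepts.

start: ε-closure({0}) = {0,1,2,3,4,8}
'b' @ 1: {5,6,9,10}
'a' @ 2: {3,4,7,8}
'd' @ 3: {5,6,9,10}
'a' @ 4: {3,4,7,8}
'b' @ 5: {5,6,9,10}
'a' @ 6: {3,4,7,8}
'd' @ 7: {5,6,9,10}
'c' @ 8: {1,11}  (accept∈set)
'd' @ 9: {}  — no active states
rest 'da' ignored (set empty)
end set {} — state 1 not in

Answer: REJECT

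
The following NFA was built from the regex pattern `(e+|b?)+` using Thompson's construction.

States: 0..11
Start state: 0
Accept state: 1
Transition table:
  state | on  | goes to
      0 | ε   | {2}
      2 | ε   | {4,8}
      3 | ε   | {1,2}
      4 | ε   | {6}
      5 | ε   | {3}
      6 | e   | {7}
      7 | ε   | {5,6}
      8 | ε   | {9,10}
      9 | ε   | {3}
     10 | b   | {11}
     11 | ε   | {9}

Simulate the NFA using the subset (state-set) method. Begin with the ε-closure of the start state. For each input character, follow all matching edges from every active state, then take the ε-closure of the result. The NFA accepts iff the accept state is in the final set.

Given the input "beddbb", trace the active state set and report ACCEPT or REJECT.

Answer: REJECT

Trace:
S₀ = ε-closure({0}) = {0,1,2,3,4,6,8,9,10}
'b' @ 1: {1,2,3,4,6,8,9,10,11}  ✓accept
'e' @ 2: {1,2,3,4,5,6,7,8,9,10}  ✓accept
'd' @ 3: {}  — dead — no transitions
rest 'dbb' ignored (set empty)
after full input: {}  (accept=1 not in)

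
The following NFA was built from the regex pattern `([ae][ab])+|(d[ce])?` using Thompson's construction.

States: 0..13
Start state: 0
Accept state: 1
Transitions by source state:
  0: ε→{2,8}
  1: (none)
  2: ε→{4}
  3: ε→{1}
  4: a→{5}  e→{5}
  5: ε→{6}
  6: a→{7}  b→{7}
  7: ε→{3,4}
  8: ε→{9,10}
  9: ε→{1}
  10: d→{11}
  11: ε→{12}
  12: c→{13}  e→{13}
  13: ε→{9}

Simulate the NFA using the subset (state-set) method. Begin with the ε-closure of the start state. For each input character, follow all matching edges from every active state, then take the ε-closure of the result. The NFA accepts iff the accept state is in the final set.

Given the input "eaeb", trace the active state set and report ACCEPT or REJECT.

initial (ε-close {0}): {0,1,2,4,8,9,10}
'e' @ 1: {5,6}
'a' @ 2: {1,3,4,7}  ✓accept
'e' @ 3: {5,6}
'b' @ 4: {1,3,4,7}  ✓accept
final: {1,3,4,7}; accept 1 in set

Answer: ACCEPT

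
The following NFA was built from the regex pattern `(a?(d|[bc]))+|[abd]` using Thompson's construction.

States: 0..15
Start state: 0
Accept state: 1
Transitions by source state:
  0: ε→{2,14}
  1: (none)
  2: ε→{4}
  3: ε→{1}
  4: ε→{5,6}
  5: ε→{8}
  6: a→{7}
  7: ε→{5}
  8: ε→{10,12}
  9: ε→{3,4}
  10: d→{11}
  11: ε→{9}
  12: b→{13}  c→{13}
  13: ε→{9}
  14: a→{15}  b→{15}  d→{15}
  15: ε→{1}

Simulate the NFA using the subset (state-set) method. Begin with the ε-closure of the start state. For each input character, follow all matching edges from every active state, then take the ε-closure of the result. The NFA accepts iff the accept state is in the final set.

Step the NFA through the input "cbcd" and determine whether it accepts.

start: ε-closure({0}) = {0,2,4,5,6,8,10,12,14}
'c' @ 1: {1,3,4,5,6,8,9,10,12,13}  ✓accept
'b' @ 2: {1,3,4,5,6,8,9,10,12,13}  ✓accept
'c' @ 3: {1,3,4,5,6,8,9,10,12,13}  ✓accept
'd' @ 4: {1,3,4,5,6,8,9,10,11,12}  ✓accept
end set {1,3,4,5,6,8,9,10,11,12} — state 1 in

Answer: ACCEPT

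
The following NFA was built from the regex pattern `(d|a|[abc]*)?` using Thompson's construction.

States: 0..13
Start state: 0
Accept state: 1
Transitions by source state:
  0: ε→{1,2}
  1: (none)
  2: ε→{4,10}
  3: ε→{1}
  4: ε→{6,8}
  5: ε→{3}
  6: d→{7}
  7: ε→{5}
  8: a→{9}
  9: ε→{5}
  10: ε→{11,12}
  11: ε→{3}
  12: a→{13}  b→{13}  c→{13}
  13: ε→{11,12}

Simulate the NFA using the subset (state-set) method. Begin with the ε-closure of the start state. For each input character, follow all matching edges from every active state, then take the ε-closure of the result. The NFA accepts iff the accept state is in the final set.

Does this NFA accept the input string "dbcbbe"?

Answer: REJECT

Trace:
S₀ = ε-closure({0}) = {0,1,2,3,4,6,8,10,11,12}
'd' @ 1: {1,3,5,7}  (accept∈set)
'b' @ 2: {}  — state set empty
rest 'cbbe' ignored (set empty)
end set {} — state 1 not in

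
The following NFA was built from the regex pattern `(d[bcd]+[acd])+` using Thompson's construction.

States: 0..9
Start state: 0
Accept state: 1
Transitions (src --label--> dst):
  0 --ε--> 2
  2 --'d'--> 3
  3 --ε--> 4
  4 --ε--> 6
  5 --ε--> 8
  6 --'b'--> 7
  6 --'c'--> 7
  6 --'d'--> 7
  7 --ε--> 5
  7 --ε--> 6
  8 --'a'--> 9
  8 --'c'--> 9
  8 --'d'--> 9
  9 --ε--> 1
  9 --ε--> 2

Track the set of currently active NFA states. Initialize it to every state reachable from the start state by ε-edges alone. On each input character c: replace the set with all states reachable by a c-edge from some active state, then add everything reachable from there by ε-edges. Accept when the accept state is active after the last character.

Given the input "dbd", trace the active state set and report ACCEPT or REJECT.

Answer: ACCEPT

Trace:
S₀ = ε-closure({0}) = {0,2}
'd' @ 1: {3,4,6}
'b' @ 2: {5,6,7,8}
'd' @ 3: {1,2,5,6,7,8,9}  (accept∈set)
after full input: {1,2,5,6,7,8,9}  (accept=1 in)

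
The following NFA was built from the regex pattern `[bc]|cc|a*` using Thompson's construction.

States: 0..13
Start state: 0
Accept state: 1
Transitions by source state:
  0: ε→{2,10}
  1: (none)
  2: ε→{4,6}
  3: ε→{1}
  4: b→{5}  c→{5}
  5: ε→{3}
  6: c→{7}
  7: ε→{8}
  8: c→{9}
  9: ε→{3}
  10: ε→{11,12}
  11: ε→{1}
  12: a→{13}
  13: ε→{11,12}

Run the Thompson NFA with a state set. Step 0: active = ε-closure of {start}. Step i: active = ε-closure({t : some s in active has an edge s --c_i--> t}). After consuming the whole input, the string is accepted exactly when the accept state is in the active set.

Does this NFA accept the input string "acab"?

initial (ε-close {0}): {0,1,2,4,6,10,11,12}
'a' @ 1: {1,11,12,13}  (accept∈set)
'c' @ 2: {}  — dead — no transitions
rest 'ab' ignored (set empty)
final: {}; accept 1 not in set

Answer: REJECT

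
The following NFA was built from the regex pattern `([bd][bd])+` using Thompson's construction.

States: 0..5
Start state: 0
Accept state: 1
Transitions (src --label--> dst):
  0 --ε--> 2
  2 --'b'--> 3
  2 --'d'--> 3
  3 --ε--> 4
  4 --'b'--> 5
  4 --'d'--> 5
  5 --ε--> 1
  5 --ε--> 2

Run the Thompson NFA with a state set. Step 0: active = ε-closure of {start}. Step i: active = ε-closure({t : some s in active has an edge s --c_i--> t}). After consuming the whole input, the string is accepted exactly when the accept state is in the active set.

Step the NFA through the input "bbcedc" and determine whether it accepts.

Answer: REJECT

Steps:
S₀ = ε-closure({0}) = {0,2}
'b' @ 1: {3,4}
'b' @ 2: {1,2,5}  ✓accept
'c' @ 3: {}  — dead — no transitions
rest 'edc' ignored (set empty)
after full input: {}  (accept=1 not in)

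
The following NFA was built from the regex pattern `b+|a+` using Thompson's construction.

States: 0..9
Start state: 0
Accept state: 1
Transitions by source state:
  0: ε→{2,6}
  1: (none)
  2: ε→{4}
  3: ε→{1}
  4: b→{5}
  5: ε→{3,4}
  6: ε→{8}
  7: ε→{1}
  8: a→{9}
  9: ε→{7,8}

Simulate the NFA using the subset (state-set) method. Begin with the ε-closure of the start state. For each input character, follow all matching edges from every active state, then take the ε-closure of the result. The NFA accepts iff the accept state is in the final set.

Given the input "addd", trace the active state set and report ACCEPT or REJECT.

Answer: REJECT

Trace:
start: ε-closure({0}) = {0,2,4,6,8}
'a' @ 1: {1,7,8,9}  ✓accept
'd' @ 2: {}  — no active states
rest 'dd' ignored (set empty)
final: {}; accept 1 not in set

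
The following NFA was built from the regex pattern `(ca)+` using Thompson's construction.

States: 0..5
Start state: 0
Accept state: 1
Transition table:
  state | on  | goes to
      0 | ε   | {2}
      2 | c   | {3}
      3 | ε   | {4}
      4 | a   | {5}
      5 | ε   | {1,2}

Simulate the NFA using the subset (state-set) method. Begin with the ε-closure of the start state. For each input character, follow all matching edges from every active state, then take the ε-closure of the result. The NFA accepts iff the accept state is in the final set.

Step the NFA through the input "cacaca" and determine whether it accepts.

S₀ = ε-closure({0}) = {0,2}
'c' @ 1: {3,4}
'a' @ 2: {1,2,5}  [accepting]
'c' @ 3: {3,4}
'a' @ 4: {1,2,5}  [accepting]
'c' @ 5: {3,4}
'a' @ 6: {1,2,5}  [accepting]
end set {1,2,5} — state 1 in

Answer: ACCEPT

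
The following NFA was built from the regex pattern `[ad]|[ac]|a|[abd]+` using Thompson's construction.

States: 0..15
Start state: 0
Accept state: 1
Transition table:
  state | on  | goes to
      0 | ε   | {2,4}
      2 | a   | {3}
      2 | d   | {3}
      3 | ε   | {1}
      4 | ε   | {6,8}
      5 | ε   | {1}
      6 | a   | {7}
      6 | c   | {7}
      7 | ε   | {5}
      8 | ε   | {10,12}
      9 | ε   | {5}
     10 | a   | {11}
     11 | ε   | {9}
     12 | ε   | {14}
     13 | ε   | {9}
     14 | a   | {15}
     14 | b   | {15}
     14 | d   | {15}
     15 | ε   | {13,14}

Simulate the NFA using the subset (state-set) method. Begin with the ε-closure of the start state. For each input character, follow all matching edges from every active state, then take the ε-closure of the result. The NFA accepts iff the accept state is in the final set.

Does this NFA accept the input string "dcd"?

start: ε-closure({0}) = {0,2,4,6,8,10,12,14}
'd' @ 1: {1,3,5,9,13,14,15}  (accept∈set)
'c' @ 2: {}  — no active states
rest 'd' ignored (set empty)
after full input: {}  (accept=1 not in)

Answer: REJECT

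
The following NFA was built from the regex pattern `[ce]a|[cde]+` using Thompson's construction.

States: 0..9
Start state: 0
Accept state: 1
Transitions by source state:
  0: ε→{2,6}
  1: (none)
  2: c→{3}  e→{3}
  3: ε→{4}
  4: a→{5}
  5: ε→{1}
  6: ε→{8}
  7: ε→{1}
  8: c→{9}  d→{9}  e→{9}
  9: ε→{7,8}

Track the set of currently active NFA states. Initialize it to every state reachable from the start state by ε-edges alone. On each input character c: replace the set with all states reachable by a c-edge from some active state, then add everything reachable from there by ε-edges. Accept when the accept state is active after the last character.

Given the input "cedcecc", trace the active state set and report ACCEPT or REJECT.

start: ε-closure({0}) = {0,2,6,8}
'c' @ 1: {1,3,4,7,8,9}  [accepting]
'e' @ 2: {1,7,8,9}  [accepting]
'd' @ 3: {1,7,8,9}  [accepting]
'c' @ 4: {1,7,8,9}  [accepting]
'e' @ 5: {1,7,8,9}  [accepting]
'c' @ 6: {1,7,8,9}  [accepting]
'c' @ 7: {1,7,8,9}  [accepting]
end set {1,7,8,9} — state 1 in

Answer: ACCEPT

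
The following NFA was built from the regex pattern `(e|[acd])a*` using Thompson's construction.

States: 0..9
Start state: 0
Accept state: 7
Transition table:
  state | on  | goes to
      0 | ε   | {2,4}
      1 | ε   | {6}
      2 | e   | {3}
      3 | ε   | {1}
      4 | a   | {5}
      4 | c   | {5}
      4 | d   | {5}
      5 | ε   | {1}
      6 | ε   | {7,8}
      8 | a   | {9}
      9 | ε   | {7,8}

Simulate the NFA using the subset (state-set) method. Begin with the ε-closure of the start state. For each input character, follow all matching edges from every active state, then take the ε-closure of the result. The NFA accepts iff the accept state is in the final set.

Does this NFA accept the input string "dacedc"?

start: ε-closure({0}) = {0,2,4}
'd' @ 1: {1,5,6,7,8}  ✓accept
'a' @ 2: {7,8,9}  ✓accept
'c' @ 3: {}  — state set empty
rest 'edc' ignored (set empty)
after full input: {}  (accept=7 not in)

Answer: REJECT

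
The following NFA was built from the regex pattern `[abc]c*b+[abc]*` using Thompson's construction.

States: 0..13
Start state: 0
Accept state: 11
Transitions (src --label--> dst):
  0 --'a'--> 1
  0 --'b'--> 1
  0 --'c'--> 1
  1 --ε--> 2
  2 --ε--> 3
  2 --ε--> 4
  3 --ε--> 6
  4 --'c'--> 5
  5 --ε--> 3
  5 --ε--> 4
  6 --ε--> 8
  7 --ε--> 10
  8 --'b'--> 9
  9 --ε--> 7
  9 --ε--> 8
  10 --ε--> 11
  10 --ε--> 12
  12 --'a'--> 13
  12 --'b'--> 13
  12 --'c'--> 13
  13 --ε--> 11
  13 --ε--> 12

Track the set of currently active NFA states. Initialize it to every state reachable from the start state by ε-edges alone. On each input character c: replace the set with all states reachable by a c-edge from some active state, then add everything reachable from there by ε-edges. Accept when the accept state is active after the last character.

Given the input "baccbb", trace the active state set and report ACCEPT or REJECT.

Answer: REJECT

Derivation:
start: ε-closure({0}) = {0}
'b' @ 1: {1,2,3,4,6,8}
'a' @ 2: {}  — dead — no transitions
rest 'ccbb' ignored (set empty)
end set {} — state 11 not in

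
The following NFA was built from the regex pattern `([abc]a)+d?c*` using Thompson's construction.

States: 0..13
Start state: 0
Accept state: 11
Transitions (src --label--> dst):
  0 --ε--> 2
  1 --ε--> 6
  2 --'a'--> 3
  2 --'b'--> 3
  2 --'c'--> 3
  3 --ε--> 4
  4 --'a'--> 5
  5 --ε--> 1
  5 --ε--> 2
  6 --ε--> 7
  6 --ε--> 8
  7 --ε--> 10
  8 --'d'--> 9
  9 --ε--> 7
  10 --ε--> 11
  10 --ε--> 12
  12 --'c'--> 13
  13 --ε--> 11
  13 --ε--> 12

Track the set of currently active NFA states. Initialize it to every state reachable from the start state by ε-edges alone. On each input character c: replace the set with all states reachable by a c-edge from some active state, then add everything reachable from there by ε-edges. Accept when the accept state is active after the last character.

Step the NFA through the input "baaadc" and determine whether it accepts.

S₀ = ε-closure({0}) = {0,2}
'b' @ 1: {3,4}
'a' @ 2: {1,2,5,6,7,8,10,11,12}  [accepting]
'a' @ 3: {3,4}
'a' @ 4: {1,2,5,6,7,8,10,11,12}  [accepting]
'd' @ 5: {7,9,10,11,12}  [accepting]
'c' @ 6: {11,12,13}  [accepting]
after full input: {11,12,13}  (accept=11 in)

Answer: ACCEPT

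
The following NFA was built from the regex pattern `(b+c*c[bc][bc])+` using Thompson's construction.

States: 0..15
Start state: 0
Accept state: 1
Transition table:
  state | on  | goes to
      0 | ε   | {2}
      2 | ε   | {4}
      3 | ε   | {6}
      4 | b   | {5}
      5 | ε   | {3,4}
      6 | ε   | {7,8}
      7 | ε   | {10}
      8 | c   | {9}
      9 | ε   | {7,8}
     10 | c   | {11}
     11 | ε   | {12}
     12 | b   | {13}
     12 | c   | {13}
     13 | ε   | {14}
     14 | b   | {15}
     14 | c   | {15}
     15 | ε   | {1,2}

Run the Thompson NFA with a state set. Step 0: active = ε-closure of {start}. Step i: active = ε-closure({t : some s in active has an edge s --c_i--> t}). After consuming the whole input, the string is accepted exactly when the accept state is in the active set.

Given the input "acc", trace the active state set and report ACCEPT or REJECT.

Answer: REJECT

Derivation:
initial (ε-close {0}): {0,2,4}
'a' @ 1: {}  — no active states
rest 'cc' ignored (set empty)
final: {}; accept 1 not in set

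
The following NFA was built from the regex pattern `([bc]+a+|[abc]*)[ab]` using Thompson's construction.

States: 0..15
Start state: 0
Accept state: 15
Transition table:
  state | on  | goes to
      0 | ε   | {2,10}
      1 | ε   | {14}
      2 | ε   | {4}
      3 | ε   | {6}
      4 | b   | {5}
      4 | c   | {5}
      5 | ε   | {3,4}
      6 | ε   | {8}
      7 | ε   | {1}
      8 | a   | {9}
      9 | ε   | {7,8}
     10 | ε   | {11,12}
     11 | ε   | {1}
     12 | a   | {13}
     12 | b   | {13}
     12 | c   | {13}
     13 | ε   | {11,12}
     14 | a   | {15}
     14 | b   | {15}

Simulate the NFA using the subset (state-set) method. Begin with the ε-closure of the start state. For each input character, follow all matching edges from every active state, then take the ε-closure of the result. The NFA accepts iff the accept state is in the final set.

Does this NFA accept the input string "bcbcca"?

S₀ = ε-closure({0}) = {0,1,2,4,10,11,12,14}
'b' @ 1: {1,3,4,5,6,8,11,12,13,14,15}  (accept∈set)
'c' @ 2: {1,3,4,5,6,8,11,12,13,14}
'b' @ 3: {1,3,4,5,6,8,11,12,13,14,15}  (accept∈set)
'c' @ 4: {1,3,4,5,6,8,11,12,13,14}
'c' @ 5: {1,3,4,5,6,8,11,12,13,14}
'a' @ 6: {1,7,8,9,11,12,13,14,15}  (accept∈set)
after full input: {1,7,8,9,11,12,13,14,15}  (accept=15 in)

Answer: ACCEPT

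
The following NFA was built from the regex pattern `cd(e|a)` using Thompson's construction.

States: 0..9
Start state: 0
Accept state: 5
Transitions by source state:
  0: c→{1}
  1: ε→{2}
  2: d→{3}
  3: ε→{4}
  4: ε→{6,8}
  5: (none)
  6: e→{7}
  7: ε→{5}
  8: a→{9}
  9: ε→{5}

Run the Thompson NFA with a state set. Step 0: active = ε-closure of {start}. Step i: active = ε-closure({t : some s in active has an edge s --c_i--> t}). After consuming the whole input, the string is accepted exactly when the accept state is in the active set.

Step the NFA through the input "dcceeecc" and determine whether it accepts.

initial (ε-close {0}): {0}
'd' @ 1: {}  — no active states
rest 'cceeecc' ignored (set empty)
end set {} — state 5 not in

Answer: REJECT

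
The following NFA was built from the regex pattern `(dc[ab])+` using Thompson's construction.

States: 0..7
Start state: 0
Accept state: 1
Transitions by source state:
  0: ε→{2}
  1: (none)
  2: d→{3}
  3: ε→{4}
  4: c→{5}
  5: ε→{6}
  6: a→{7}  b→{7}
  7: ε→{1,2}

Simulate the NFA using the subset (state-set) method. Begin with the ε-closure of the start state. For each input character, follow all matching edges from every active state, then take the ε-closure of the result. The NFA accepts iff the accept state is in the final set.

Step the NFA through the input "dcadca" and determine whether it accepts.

Answer: ACCEPT

Steps:
start: ε-closure({0}) = {0,2}
'd' @ 1: {3,4}
'c' @ 2: {5,6}
'a' @ 3: {1,2,7}  ✓accept
'd' @ 4: {3,4}
'c' @ 5: {5,6}
'a' @ 6: {1,2,7}  ✓accept
final: {1,2,7}; accept 1 in set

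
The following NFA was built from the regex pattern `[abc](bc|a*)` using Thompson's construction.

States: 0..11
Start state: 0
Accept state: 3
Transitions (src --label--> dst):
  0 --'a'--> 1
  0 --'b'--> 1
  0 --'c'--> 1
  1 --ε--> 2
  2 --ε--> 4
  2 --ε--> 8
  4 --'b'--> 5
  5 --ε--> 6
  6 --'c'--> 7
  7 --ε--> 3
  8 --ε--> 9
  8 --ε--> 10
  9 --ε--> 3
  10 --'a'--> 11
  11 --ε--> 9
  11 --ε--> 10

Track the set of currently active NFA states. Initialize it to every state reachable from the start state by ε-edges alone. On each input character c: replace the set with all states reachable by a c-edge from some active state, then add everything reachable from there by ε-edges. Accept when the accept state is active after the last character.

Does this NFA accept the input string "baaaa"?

start: ε-closure({0}) = {0}
'b' @ 1: {1,2,3,4,8,9,10}  [accepting]
'a' @ 2: {3,9,10,11}  [accepting]
'a' @ 3: {3,9,10,11}  [accepting]
'a' @ 4: {3,9,10,11}  [accepting]
'a' @ 5: {3,9,10,11}  [accepting]
after full input: {3,9,10,11}  (accept=3 in)

Answer: ACCEPT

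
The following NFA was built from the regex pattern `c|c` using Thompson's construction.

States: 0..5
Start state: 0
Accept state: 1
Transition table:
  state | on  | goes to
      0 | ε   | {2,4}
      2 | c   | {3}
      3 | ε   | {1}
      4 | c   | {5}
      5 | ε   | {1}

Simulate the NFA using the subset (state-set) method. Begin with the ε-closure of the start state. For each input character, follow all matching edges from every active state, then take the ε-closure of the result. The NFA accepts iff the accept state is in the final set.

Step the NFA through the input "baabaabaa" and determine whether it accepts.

S₀ = ε-closure({0}) = {0,2,4}
'b' @ 1: {}  — dead — no transitions
rest 'aabaabaa' ignored (set empty)
end set {} — state 1 not in

Answer: REJECT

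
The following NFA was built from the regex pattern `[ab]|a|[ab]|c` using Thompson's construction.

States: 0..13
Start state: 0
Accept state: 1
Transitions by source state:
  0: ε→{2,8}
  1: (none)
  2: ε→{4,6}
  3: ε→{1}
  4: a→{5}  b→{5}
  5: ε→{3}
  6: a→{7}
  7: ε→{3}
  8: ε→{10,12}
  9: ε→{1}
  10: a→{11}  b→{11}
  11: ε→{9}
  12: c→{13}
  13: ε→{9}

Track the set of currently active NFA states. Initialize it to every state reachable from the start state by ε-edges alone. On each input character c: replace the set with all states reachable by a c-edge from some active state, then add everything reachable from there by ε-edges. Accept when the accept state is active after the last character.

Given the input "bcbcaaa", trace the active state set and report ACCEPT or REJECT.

initial (ε-close {0}): {0,2,4,6,8,10,12}
'b' @ 1: {1,3,5,9,11}  (accept∈set)
'c' @ 2: {}  — no active states
rest 'bcaaa' ignored (set empty)
end set {} — state 1 not in

Answer: REJECT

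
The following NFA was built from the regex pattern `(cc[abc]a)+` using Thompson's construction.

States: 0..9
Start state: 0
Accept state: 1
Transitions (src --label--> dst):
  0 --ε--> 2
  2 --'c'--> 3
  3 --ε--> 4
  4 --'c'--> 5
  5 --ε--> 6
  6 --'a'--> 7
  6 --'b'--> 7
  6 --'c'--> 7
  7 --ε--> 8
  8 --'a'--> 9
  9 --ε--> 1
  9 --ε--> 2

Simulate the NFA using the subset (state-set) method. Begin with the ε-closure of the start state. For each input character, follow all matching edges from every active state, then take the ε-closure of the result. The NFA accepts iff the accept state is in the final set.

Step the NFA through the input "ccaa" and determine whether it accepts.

Answer: ACCEPT

Steps:
initial (ε-close {0}): {0,2}
'c' @ 1: {3,4}
'c' @ 2: {5,6}
'a' @ 3: {7,8}
'a' @ 4: {1,2,9}  [accepting]
after full input: {1,2,9}  (accept=1 in)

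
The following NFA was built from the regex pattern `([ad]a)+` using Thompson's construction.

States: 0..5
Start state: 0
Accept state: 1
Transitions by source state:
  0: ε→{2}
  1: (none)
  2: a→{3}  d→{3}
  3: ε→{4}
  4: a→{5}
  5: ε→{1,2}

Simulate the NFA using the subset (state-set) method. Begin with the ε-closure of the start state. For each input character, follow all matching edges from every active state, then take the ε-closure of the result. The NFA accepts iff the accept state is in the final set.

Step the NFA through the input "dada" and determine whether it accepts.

Answer: ACCEPT

Derivation:
initial (ε-close {0}): {0,2}
'd' @ 1: {3,4}
'a' @ 2: {1,2,5}  (accept∈set)
'd' @ 3: {3,4}
'a' @ 4: {1,2,5}  (accept∈set)
after full input: {1,2,5}  (accept=1 in)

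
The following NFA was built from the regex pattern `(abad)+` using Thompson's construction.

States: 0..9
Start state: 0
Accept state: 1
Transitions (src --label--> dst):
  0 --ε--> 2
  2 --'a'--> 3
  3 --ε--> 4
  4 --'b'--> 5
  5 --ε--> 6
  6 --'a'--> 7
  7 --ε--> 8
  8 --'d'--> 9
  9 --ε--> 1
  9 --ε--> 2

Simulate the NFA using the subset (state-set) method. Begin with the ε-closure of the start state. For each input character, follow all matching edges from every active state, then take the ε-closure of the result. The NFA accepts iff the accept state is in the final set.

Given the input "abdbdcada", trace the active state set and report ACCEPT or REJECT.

Answer: REJECT

Derivation:
initial (ε-close {0}): {0,2}
'a' @ 1: {3,4}
'b' @ 2: {5,6}
'd' @ 3: {}  — no active states
rest 'bdcada' ignored (set empty)
end set {} — state 1 not in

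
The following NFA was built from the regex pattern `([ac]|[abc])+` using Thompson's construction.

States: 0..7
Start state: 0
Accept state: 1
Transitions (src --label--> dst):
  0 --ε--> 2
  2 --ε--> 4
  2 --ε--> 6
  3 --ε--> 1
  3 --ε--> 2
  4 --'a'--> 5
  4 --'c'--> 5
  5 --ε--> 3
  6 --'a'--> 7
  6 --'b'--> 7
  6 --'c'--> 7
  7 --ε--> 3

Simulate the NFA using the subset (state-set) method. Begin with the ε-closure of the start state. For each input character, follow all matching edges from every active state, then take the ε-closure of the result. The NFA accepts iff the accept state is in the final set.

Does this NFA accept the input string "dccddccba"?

Answer: REJECT

Derivation:
S₀ = ε-closure({0}) = {0,2,4,6}
'd' @ 1: {}  — no active states
rest 'ccddccba' ignored (set empty)
after full input: {}  (accept=1 not in)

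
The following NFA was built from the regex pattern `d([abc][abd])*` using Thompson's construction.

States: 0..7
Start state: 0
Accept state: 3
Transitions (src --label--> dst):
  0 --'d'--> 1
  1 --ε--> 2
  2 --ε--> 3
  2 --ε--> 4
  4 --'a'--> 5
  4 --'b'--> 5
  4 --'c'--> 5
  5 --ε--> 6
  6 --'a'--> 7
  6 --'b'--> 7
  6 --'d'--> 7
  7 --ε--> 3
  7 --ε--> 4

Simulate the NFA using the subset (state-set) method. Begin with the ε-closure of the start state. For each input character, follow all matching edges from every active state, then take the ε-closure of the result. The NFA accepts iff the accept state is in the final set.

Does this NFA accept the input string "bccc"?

S₀ = ε-closure({0}) = {0}
'b' @ 1: {}  — no active states
rest 'ccc' ignored (set empty)
final: {}; accept 3 not in set

Answer: REJECT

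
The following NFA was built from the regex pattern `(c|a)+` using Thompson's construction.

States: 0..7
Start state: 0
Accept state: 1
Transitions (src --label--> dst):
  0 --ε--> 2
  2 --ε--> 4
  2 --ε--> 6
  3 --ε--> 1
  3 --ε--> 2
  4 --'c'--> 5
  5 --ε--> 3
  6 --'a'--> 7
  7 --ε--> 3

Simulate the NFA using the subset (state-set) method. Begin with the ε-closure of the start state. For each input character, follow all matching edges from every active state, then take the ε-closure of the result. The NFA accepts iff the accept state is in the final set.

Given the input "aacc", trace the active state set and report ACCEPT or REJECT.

Answer: ACCEPT

Derivation:
start: ε-closure({0}) = {0,2,4,6}
'a' @ 1: {1,2,3,4,6,7}  [accepting]
'a' @ 2: {1,2,3,4,6,7}  [accepting]
'c' @ 3: {1,2,3,4,5,6}  [accepting]
'c' @ 4: {1,2,3,4,5,6}  [accepting]
after full input: {1,2,3,4,5,6}  (accept=1 in)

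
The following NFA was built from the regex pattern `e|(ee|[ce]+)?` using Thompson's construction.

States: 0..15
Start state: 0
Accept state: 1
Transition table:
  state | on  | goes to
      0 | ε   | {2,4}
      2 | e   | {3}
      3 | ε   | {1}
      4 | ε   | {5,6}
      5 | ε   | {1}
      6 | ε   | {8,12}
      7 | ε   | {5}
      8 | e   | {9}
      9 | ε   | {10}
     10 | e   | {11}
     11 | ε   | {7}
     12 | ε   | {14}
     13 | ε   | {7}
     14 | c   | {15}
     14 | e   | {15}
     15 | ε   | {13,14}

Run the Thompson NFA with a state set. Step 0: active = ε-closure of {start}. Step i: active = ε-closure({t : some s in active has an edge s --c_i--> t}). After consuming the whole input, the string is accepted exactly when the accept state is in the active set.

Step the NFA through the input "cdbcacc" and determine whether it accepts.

Answer: REJECT

Derivation:
start: ε-closure({0}) = {0,1,2,4,5,6,8,12,14}
'c' @ 1: {1,5,7,13,14,15}  (accept∈set)
'd' @ 2: {}  — dead — no transitions
rest 'bcacc' ignored (set empty)
final: {}; accept 1 not in set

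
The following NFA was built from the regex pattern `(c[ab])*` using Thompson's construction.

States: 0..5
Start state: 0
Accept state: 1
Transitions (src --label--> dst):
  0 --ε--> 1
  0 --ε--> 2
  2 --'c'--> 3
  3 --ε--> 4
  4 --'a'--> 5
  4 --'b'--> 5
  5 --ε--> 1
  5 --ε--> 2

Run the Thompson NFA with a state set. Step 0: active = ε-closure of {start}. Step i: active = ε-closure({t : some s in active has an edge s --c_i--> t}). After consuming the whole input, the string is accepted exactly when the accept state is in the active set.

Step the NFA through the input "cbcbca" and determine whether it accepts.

S₀ = ε-closure({0}) = {0,1,2}
'c' @ 1: {3,4}
'b' @ 2: {1,2,5}  ✓accept
'c' @ 3: {3,4}
'b' @ 4: {1,2,5}  ✓accept
'c' @ 5: {3,4}
'a' @ 6: {1,2,5}  ✓accept
after full input: {1,2,5}  (accept=1 in)

Answer: ACCEPT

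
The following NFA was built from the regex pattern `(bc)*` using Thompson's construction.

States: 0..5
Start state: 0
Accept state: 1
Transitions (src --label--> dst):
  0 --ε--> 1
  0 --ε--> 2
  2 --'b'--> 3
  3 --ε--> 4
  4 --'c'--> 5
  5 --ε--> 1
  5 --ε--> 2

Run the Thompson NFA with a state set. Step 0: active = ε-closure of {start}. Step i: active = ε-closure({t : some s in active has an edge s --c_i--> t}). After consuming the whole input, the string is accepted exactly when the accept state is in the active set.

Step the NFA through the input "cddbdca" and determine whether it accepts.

S₀ = ε-closure({0}) = {0,1,2}
'c' @ 1: {}  — no active states
rest 'ddbdca' ignored (set empty)
final: {}; accept 1 not in set

Answer: REJECT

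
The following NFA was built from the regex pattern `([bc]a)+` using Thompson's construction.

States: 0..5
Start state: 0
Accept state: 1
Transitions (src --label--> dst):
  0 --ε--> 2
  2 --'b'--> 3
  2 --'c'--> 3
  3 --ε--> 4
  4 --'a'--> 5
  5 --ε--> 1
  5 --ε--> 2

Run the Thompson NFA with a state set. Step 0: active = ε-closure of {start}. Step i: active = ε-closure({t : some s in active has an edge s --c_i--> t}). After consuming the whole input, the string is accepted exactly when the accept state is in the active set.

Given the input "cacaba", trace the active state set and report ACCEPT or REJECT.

start: ε-closure({0}) = {0,2}
'c' @ 1: {3,4}
'a' @ 2: {1,2,5}  [accepting]
'c' @ 3: {3,4}
'a' @ 4: {1,2,5}  [accepting]
'b' @ 5: {3,4}
'a' @ 6: {1,2,5}  [accepting]
final: {1,2,5}; accept 1 in set

Answer: ACCEPT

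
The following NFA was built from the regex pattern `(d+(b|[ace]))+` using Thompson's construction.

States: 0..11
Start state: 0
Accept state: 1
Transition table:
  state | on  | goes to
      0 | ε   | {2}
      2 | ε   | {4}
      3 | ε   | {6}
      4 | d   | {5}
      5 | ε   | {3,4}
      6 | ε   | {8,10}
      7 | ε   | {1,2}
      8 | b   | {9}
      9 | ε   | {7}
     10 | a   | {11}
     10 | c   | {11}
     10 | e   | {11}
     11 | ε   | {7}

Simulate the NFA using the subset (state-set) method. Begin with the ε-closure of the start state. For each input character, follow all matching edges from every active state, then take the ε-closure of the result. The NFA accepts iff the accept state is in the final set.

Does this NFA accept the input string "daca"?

Answer: REJECT

Steps:
initial (ε-close {0}): {0,2,4}
'd' @ 1: {3,4,5,6,8,10}
'a' @ 2: {1,2,4,7,11}  [accepting]
'c' @ 3: {}  — state set empty
rest 'a' ignored (set empty)
end set {} — state 1 not in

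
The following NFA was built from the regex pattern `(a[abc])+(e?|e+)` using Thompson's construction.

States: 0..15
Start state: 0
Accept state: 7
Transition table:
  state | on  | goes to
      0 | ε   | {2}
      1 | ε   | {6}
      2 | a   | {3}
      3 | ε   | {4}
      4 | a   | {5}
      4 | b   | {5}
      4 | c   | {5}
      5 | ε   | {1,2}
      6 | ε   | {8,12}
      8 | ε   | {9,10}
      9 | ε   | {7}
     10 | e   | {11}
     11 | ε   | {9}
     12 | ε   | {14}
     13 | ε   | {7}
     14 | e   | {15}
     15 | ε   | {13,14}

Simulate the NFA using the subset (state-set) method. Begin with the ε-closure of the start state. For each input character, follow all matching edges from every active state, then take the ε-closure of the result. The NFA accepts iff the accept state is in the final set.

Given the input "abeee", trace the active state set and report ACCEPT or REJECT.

initial (ε-close {0}): {0,2}
'a' @ 1: {3,4}
'b' @ 2: {1,2,5,6,7,8,9,10,12,14}  (accept∈set)
'e' @ 3: {7,9,11,13,14,15}  (accept∈set)
'e' @ 4: {7,13,14,15}  (accept∈set)
'e' @ 5: {7,13,14,15}  (accept∈set)
end set {7,13,14,15} — state 7 in

Answer: ACCEPT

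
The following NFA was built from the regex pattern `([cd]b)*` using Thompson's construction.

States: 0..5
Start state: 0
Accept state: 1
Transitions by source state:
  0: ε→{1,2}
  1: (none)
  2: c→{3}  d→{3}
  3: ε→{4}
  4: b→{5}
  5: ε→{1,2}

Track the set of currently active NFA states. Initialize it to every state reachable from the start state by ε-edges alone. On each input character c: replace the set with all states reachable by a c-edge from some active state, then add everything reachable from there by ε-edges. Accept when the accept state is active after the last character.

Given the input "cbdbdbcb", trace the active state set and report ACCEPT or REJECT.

Answer: ACCEPT

Trace:
initial (ε-close {0}): {0,1,2}
'c' @ 1: {3,4}
'b' @ 2: {1,2,5}  (accept∈set)
'd' @ 3: {3,4}
'b' @ 4: {1,2,5}  (accept∈set)
'd' @ 5: {3,4}
'b' @ 6: {1,2,5}  (accept∈set)
'c' @ 7: {3,4}
'b' @ 8: {1,2,5}  (accept∈set)
final: {1,2,5}; accept 1 in set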